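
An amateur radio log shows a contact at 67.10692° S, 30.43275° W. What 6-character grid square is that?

Offset from 180°W / 90°S: lon 149.5673°, lat 22.8931°.
Field: 149.5673/20 → 7 → H, 22.8931/10 → 2 → C; chars HC.
Square: 9.5673/2 → 4, 2.8931/1 → 2; chars 42.
Subsquare: 1.5673/0.0833333 → 18 → s, 0.8931/0.0416667 → 21 → v; chars sv.

HC42sv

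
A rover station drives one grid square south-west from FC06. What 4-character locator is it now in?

Longitude square 0; −1 → -1, wraps to 9, carry into field.
Longitude field F = 5; −1 → 4 = E.
Latitude square 6; −1 → 5.

EC95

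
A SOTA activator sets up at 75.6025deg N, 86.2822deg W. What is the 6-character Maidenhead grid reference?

EQ65uo

Shift to the Maidenhead origin (180°W, 90°S): lon 93.7178, lat 165.6025.
Field (20°×10°, letters A–R): 93.7178/20 → 4 → E, 165.6025/10 → 16 → Q; chars EQ.
Square (2°×1°, digits 0–9): 13.7178/2 → 6, 5.6025/1 → 5; chars 65.
Subsquare (5′×2.5′, letters a–x): 1.7178/0.0833333 → 20 → u, 0.6025/0.0416667 → 14 → o; chars uo.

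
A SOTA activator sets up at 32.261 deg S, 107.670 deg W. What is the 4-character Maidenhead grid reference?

Offset from 180°W / 90°S: lon 72.33°, lat 57.74°.
Field: lon ⌊72.33/20⌋ = 3 → D; lat ⌊57.74/10⌋ = 5 → F.
Square: lon ⌊12.33/2⌋ = 6; lat ⌊7.74/1⌋ = 7.

DF67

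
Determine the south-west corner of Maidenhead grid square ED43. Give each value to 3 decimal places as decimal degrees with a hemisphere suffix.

57.000° S, 92.000° W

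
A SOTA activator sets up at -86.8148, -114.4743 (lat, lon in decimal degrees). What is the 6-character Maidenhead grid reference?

Add 180° to longitude and 90° to latitude: 65.5257, 3.1852.
Field: lon ⌊65.5257/20⌋ = 3 → D; lat ⌊3.1852/10⌋ = 0 → A.
Square: lon ⌊5.5257/2⌋ = 2; lat ⌊3.1852/1⌋ = 3.
Subsquare: lon ⌊1.5257/0.0833333⌋ = 18 → s; lat ⌊0.1852/0.0416667⌋ = 4 → e.

DA23se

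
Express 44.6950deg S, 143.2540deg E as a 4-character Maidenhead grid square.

QE15

Add 180° to longitude and 90° to latitude: 323.25, 45.30.
Field (20°×10°, letters A–R): 323.25/20 → 16 → Q, 45.30/10 → 4 → E; chars QE.
Square (2°×1°, digits 0–9): 3.25/2 → 1, 5.30/1 → 5; chars 15.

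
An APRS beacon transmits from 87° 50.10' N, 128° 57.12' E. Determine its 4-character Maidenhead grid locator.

PR47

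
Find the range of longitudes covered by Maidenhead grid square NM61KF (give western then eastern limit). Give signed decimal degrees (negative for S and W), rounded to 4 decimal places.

92.8333, 92.9167

Field N=13, M=12: +13·20° lon, +12·10° lat → SW at lon 80°, lat 30°.
Square 6, 1: +6·2° lon, +1·1° lat → SW at lon 92°, lat 31°.
Subsquare k=10, f=5: +10·0.0833333° lon, +5·0.0416667° lat → SW at lon 92.8333°, lat 31.2083°.
Cell spans 0.0833333° lon × 0.0416667° lat.
west 92.8333, east 92.9167.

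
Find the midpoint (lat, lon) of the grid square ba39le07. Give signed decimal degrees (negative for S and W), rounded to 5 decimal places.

-80.80208, -153.07917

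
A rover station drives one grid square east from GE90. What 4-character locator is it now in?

Longitude square 9; +1 → 10, wraps to 0, carry into field.
Longitude field G = 6; +1 → 7 = H.
The latitude characters are unchanged.

HE00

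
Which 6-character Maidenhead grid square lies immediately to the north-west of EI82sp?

EI82rq

Longitude subsquare s = 18; −1 → 17 = r.
Latitude subsquare p = 15; +1 → 16 = q.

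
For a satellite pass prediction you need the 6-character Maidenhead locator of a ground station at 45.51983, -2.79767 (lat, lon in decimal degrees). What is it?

IN85om

Shift to the Maidenhead origin (180°W, 90°S): lon 177.2023, lat 135.5198.
Field (20°×10°, letters A–R): lon ⌊177.2023/20⌋ = 8 → I; lat ⌊135.5198/10⌋ = 13 → N.
Square (2°×1°, digits 0–9): lon ⌊17.2023/2⌋ = 8; lat ⌊5.5198/1⌋ = 5.
Subsquare (5′×2.5′, letters a–x): lon ⌊1.2023/0.0833333⌋ = 14 → o; lat ⌊0.5198/0.0416667⌋ = 12 → m.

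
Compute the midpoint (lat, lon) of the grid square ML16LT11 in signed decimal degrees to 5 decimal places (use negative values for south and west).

Field M=12, L=11: +12·20° lon, +11·10° lat → SW at lon 60°, lat 20°.
Square 1, 6: +1·2° lon, +6·1° lat → SW at lon 62°, lat 26°.
Subsquare l=11, t=19: +11·0.0833333° lon, +19·0.0416667° lat → SW at lon 62.9167°, lat 26.7917°.
Extended square 1, 1: +1·0.00833333° lon, +1·0.00416667° lat → SW at lon 62.925°, lat 26.7958°.
Cell spans 0.00833333° lon × 0.00416667° lat. Centre is SW corner plus half of each.
latitude 26.79792, longitude 62.92917.

26.79792, 62.92917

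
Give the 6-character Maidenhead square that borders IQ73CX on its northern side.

IQ74ca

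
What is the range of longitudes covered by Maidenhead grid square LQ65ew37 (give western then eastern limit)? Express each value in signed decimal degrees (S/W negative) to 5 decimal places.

52.35833, 52.36667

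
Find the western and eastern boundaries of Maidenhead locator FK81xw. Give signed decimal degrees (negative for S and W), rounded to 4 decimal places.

Field F=5, K=10: +5·20° lon, +10·10° lat → SW at lon -80°, lat 10°.
Square 8, 1: +8·2° lon, +1·1° lat → SW at lon -64°, lat 11°.
Subsquare x=23, w=22: +23·0.0833333° lon, +22·0.0416667° lat → SW at lon -62.0833°, lat 11.9167°.
Cell spans 0.0833333° lon × 0.0416667° lat.
west -62.0833, east -62.0000.

-62.0833, -62.0000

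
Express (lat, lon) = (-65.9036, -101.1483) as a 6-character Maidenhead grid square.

Shift to the Maidenhead origin (180°W, 90°S): lon 78.8517, lat 24.0964.
Field (20°×10°, letters A–R): lon ⌊78.8517/20⌋ = 3 → D; lat ⌊24.0964/10⌋ = 2 → C.
Square (2°×1°, digits 0–9): lon ⌊18.8517/2⌋ = 9; lat ⌊4.0964/1⌋ = 4.
Subsquare (5′×2.5′, letters a–x): lon ⌊0.8517/0.0833333⌋ = 10 → k; lat ⌊0.0964/0.0416667⌋ = 2 → c.

DC94kc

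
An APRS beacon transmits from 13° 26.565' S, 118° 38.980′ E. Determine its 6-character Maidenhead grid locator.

OH96hn

Shift to the Maidenhead origin (180°W, 90°S): lon 298.6497, lat 76.5572.
Field (20°×10°, letters A–R): 298.6497/20 → 14 → O, 76.5572/10 → 7 → H; chars OH.
Square (2°×1°, digits 0–9): 18.6497/2 → 9, 6.5572/1 → 6; chars 96.
Subsquare (5′×2.5′, letters a–x): 0.6497/0.0833333 → 7 → h, 0.5572/0.0416667 → 13 → n; chars hn.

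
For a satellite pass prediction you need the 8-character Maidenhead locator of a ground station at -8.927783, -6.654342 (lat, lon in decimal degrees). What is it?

II61qb17

Add 180° to longitude and 90° to latitude: 173.34566, 81.07222.
Field: 173.34566/20 → 8 → I, 81.07222/10 → 8 → I; chars II.
Square: 13.34566/2 → 6, 1.07222/1 → 1; chars 61.
Subsquare: 1.34566/0.0833333 → 16 → q, 0.07222/0.0416667 → 1 → b; chars qb.
Extended square: 0.01232/0.00833333 → 1, 0.03055/0.00416667 → 7; chars 17.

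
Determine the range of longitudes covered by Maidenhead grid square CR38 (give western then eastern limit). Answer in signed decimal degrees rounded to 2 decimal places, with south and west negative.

-134.00, -132.00

Field C=2, R=17: +2·20° lon, +17·10° lat → SW at lon -140°, lat 80°.
Square 3, 8: +3·2° lon, +8·1° lat → SW at lon -134°, lat 88°.
Cell spans 2° lon × 1° lat.
west -134.00, east -132.00.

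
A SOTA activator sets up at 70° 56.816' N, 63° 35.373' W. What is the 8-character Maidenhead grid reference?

FQ80ew97

Add 180° to longitude and 90° to latitude: 116.41045, 160.94693.
Field: lon ⌊116.41045/20⌋ = 5 → F; lat ⌊160.94693/10⌋ = 16 → Q.
Square: lon ⌊16.41045/2⌋ = 8; lat ⌊0.94693/1⌋ = 0.
Subsquare: lon ⌊0.41045/0.0833333⌋ = 4 → e; lat ⌊0.94693/0.0416667⌋ = 22 → w.
Extended square: lon ⌊0.07712/0.00833333⌋ = 9; lat ⌊0.03027/0.00416667⌋ = 7.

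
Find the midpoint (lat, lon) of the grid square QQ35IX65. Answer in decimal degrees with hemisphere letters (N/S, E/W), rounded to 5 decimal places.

Field Q=16, Q=16: +16·20° lon, +16·10° lat → SW at lon 140°, lat 70°.
Square 3, 5: +3·2° lon, +5·1° lat → SW at lon 146°, lat 75°.
Subsquare i=8, x=23: +8·0.0833333° lon, +23·0.0416667° lat → SW at lon 146.667°, lat 75.9583°.
Extended square 6, 5: +6·0.00833333° lon, +5·0.00416667° lat → SW at lon 146.717°, lat 75.9792°.
Cell spans 0.00833333° lon × 0.00416667° lat. Centre is SW corner plus half of each.
latitude 75.98125° N, longitude 146.72083° E.

75.98125° N, 146.72083° E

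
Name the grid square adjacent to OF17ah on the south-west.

OF07xg

Longitude subsquare a = 0; −1 → -1, wraps to 23 = x, carry into square.
Longitude square 1; −1 → 0.
Latitude subsquare h = 7; −1 → 6 = g.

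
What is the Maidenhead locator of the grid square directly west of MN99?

Longitude square 9; −1 → 8.
The latitude characters are unchanged.

MN89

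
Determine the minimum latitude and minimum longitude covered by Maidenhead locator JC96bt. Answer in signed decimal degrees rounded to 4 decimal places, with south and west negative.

Field J=9, C=2: +9·20° lon, +2·10° lat → SW at lon 0°, lat -70°.
Square 9, 6: +9·2° lon, +6·1° lat → SW at lon 18°, lat -64°.
Subsquare b=1, t=19: +1·0.0833333° lon, +19·0.0416667° lat → SW at lon 18.0833°, lat -63.2083°.
latitude -63.2083, longitude 18.0833.

-63.2083, 18.0833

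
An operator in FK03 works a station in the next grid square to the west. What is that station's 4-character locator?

EK93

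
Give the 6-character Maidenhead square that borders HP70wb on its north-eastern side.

HP70xc

Longitude subsquare w = 22; +1 → 23 = x.
Latitude subsquare b = 1; +1 → 2 = c.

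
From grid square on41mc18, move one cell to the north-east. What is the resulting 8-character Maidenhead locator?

Longitude extended square 1; +1 → 2.
Latitude extended square 8; +1 → 9.

ON41mc29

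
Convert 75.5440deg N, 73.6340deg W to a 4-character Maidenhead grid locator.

Shift to the Maidenhead origin (180°W, 90°S): lon 106.37, lat 165.54.
Field (20°×10°, letters A–R): lon ⌊106.37/20⌋ = 5 → F; lat ⌊165.54/10⌋ = 16 → Q.
Square (2°×1°, digits 0–9): lon ⌊6.37/2⌋ = 3; lat ⌊5.54/1⌋ = 5.

FQ35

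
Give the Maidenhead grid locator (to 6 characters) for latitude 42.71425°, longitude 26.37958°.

KN32er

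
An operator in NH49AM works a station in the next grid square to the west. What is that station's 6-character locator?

Longitude subsquare a = 0; −1 → -1, wraps to 23 = x, carry into square.
Longitude square 4; −1 → 3.
The latitude characters are unchanged.

NH39xm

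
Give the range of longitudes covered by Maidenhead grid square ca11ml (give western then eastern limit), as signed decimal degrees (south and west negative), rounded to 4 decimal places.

-137.0000, -136.9167

Field C=2, A=0: +2·20° lon, +0·10° lat → SW at lon -140°, lat -90°.
Square 1, 1: +1·2° lon, +1·1° lat → SW at lon -138°, lat -89°.
Subsquare m=12, l=11: +12·0.0833333° lon, +11·0.0416667° lat → SW at lon -137°, lat -88.5417°.
Cell spans 0.0833333° lon × 0.0416667° lat.
west -137.0000, east -136.9167.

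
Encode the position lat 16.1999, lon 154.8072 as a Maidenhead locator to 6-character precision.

QK76je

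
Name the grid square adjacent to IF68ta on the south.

Latitude subsquare a = 0; −1 → -1, wraps to 23 = x, carry into square.
Latitude square 8; −1 → 7.
The longitude characters are unchanged.

IF67tx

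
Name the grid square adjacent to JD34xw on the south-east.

Longitude subsquare x = 23; +1 → 24, wraps to 0 = a, carry into square.
Longitude square 3; +1 → 4.
Latitude subsquare w = 22; −1 → 21 = v.

JD44av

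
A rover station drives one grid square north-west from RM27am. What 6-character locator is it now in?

RM17xn

Longitude subsquare a = 0; −1 → -1, wraps to 23 = x, carry into square.
Longitude square 2; −1 → 1.
Latitude subsquare m = 12; +1 → 13 = n.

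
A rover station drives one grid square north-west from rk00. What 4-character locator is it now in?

QK91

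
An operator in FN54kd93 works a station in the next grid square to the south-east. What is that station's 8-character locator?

Longitude extended square 9; +1 → 10, wraps to 0, carry into subsquare.
Longitude subsquare k = 10; +1 → 11 = l.
Latitude extended square 3; −1 → 2.

FN54ld02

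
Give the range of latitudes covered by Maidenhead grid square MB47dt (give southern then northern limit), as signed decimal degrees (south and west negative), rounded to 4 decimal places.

-72.2083, -72.1667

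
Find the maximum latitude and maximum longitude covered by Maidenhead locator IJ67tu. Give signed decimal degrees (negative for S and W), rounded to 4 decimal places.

Field I=8, J=9: +8·20° lon, +9·10° lat → SW at lon -20°, lat 0°.
Square 6, 7: +6·2° lon, +7·1° lat → SW at lon -8°, lat 7°.
Subsquare t=19, u=20: +19·0.0833333° lon, +20·0.0416667° lat → SW at lon -6.41667°, lat 7.83333°.
Cell spans 0.0833333° lon × 0.0416667° lat. NE corner is SW corner plus one full cell.
latitude 7.8750, longitude -6.3333.

7.8750, -6.3333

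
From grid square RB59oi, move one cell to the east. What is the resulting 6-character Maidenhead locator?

RB59pi

Longitude subsquare o = 14; +1 → 15 = p.
The latitude characters are unchanged.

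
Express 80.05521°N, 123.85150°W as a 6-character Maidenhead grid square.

CR80bb

Add 180° to longitude and 90° to latitude: 56.1485, 170.0552.
Field: 56.1485/20 → 2 → C, 170.0552/10 → 17 → R; chars CR.
Square: 16.1485/2 → 8, 0.0552/1 → 0; chars 80.
Subsquare: 0.1485/0.0833333 → 1 → b, 0.0552/0.0416667 → 1 → b; chars bb.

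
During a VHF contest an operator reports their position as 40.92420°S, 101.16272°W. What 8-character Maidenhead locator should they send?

DE99kb08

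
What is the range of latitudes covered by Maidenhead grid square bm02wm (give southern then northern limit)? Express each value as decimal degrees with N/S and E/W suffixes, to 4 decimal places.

Field B=1, M=12: +1·20° lon, +12·10° lat → SW at lon -160°, lat 30°.
Square 0, 2: +0·2° lon, +2·1° lat → SW at lon -160°, lat 32°.
Subsquare w=22, m=12: +22·0.0833333° lon, +12·0.0416667° lat → SW at lon -158.167°, lat 32.5°.
Cell spans 0.0833333° lon × 0.0416667° lat.
south 32.5000° N, north 32.5417° N.

32.5000° N, 32.5417° N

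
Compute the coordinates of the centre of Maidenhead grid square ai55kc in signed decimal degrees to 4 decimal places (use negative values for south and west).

-4.8958, -169.1250

Field A=0, I=8: +0·20° lon, +8·10° lat → SW at lon -180°, lat -10°.
Square 5, 5: +5·2° lon, +5·1° lat → SW at lon -170°, lat -5°.
Subsquare k=10, c=2: +10·0.0833333° lon, +2·0.0416667° lat → SW at lon -169.167°, lat -4.91667°.
Cell spans 0.0833333° lon × 0.0416667° lat. Centre is SW corner plus half of each.
latitude -4.8958, longitude -169.1250.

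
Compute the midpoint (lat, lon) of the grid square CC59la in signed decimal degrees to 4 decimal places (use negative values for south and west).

-60.9792, -129.0417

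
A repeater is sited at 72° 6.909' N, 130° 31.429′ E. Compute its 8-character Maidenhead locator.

Add 180° to longitude and 90° to latitude: 310.52382, 162.11515.
Field: 310.52382/20 → 15 → P, 162.11515/10 → 16 → Q; chars PQ.
Square: 10.52382/2 → 5, 2.11515/1 → 2; chars 52.
Subsquare: 0.52382/0.0833333 → 6 → g, 0.11515/0.0416667 → 2 → c; chars gc.
Extended square: 0.02382/0.00833333 → 2, 0.03182/0.00416667 → 7; chars 27.

PQ52gc27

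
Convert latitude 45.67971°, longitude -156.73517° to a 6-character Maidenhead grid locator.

BN15pq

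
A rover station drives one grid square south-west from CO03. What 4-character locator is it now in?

BO92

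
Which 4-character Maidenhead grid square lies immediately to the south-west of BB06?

Longitude square 0; −1 → -1, wraps to 9, carry into field.
Longitude field B = 1; −1 → 0 = A.
Latitude square 6; −1 → 5.

AB95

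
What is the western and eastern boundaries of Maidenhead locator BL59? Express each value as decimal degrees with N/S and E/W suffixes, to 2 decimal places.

150.00° W, 148.00° W

Field B=1, L=11: +1·20° lon, +11·10° lat → SW at lon -160°, lat 20°.
Square 5, 9: +5·2° lon, +9·1° lat → SW at lon -150°, lat 29°.
Cell spans 2° lon × 1° lat.
west 150.00° W, east 148.00° W.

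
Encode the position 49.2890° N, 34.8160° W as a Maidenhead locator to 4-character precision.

HN29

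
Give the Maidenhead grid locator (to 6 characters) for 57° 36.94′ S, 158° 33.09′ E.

QD92gj

Offset from 180°W / 90°S: lon 338.5515°, lat 32.3843°.
Field: lon ⌊338.5515/20⌋ = 16 → Q; lat ⌊32.3843/10⌋ = 3 → D.
Square: lon ⌊18.5515/2⌋ = 9; lat ⌊2.3843/1⌋ = 2.
Subsquare: lon ⌊0.5515/0.0833333⌋ = 6 → g; lat ⌊0.3843/0.0416667⌋ = 9 → j.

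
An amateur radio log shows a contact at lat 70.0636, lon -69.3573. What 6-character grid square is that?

FQ50hb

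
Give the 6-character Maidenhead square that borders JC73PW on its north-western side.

JC73ox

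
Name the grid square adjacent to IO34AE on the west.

IO24xe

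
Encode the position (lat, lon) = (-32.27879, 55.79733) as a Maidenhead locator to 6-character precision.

LF77vr

Shift to the Maidenhead origin (180°W, 90°S): lon 235.7973, lat 57.7212.
Field: lon ⌊235.7973/20⌋ = 11 → L; lat ⌊57.7212/10⌋ = 5 → F.
Square: lon ⌊15.7973/2⌋ = 7; lat ⌊7.7212/1⌋ = 7.
Subsquare: lon ⌊1.7973/0.0833333⌋ = 21 → v; lat ⌊0.7212/0.0416667⌋ = 17 → r.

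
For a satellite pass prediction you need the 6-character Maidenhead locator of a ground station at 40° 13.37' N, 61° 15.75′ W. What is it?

FN90if

Offset from 180°W / 90°S: lon 118.7375°, lat 130.2228°.
Field (20°×10°, letters A–R): 118.7375/20 → 5 → F, 130.2228/10 → 13 → N; chars FN.
Square (2°×1°, digits 0–9): 18.7375/2 → 9, 0.2228/1 → 0; chars 90.
Subsquare (5′×2.5′, letters a–x): 0.7375/0.0833333 → 8 → i, 0.2228/0.0416667 → 5 → f; chars if.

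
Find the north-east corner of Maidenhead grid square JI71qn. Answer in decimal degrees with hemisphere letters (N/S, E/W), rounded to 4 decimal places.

8.4167° S, 15.4167° E

Field J=9, I=8: +9·20° lon, +8·10° lat → SW at lon 0°, lat -10°.
Square 7, 1: +7·2° lon, +1·1° lat → SW at lon 14°, lat -9°.
Subsquare q=16, n=13: +16·0.0833333° lon, +13·0.0416667° lat → SW at lon 15.3333°, lat -8.45833°.
Cell spans 0.0833333° lon × 0.0416667° lat. NE corner is SW corner plus one full cell.
latitude 8.4167° S, longitude 15.4167° E.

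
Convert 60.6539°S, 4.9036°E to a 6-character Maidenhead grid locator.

JC29ki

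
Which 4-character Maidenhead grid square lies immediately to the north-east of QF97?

Longitude square 9; +1 → 10, wraps to 0, carry into field.
Longitude field Q = 16; +1 → 17 = R.
Latitude square 7; +1 → 8.

RF08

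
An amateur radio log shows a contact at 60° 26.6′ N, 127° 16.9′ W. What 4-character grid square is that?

CP60

Shift to the Maidenhead origin (180°W, 90°S): lon 52.72, lat 150.44.
Field (20°×10°, letters A–R): 52.72/20 → 2 → C, 150.44/10 → 15 → P; chars CP.
Square (2°×1°, digits 0–9): 12.72/2 → 6, 0.44/1 → 0; chars 60.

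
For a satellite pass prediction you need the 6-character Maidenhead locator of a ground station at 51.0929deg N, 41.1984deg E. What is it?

LO01oc

Add 180° to longitude and 90° to latitude: 221.1984, 141.0929.
Field: 221.1984/20 → 11 → L, 141.0929/10 → 14 → O; chars LO.
Square: 1.1984/2 → 0, 1.0929/1 → 1; chars 01.
Subsquare: 1.1984/0.0833333 → 14 → o, 0.0929/0.0416667 → 2 → c; chars oc.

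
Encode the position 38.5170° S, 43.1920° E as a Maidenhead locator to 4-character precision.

Shift to the Maidenhead origin (180°W, 90°S): lon 223.19, lat 51.48.
Field: lon ⌊223.19/20⌋ = 11 → L; lat ⌊51.48/10⌋ = 5 → F.
Square: lon ⌊3.19/2⌋ = 1; lat ⌊1.48/1⌋ = 1.

LF11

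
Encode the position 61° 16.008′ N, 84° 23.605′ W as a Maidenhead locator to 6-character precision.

EP71tg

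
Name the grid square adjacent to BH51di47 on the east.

BH51di57

Longitude extended square 4; +1 → 5.
The latitude characters are unchanged.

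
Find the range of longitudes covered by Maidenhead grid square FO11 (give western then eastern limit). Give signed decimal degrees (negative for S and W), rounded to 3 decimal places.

-78.000, -76.000

Field F=5, O=14: +5·20° lon, +14·10° lat → SW at lon -80°, lat 50°.
Square 1, 1: +1·2° lon, +1·1° lat → SW at lon -78°, lat 51°.
Cell spans 2° lon × 1° lat.
west -78.000, east -76.000.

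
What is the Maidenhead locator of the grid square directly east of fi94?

Longitude square 9; +1 → 10, wraps to 0, carry into field.
Longitude field F = 5; +1 → 6 = G.
The latitude characters are unchanged.

GI04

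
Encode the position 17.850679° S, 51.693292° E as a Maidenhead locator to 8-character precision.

Add 180° to longitude and 90° to latitude: 231.69329, 72.14932.
Field (20°×10°, letters A–R): 231.69329/20 → 11 → L, 72.14932/10 → 7 → H; chars LH.
Square (2°×1°, digits 0–9): 11.69329/2 → 5, 2.14932/1 → 2; chars 52.
Subsquare (5′×2.5′, letters a–x): 1.69329/0.0833333 → 20 → u, 0.14932/0.0416667 → 3 → d; chars ud.
Extended square (30″×15″, digits 0–9): 0.02663/0.00833333 → 3, 0.02432/0.00416667 → 5; chars 35.

LH52ud35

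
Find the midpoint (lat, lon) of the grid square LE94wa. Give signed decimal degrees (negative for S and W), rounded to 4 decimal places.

Field L=11, E=4: +11·20° lon, +4·10° lat → SW at lon 40°, lat -50°.
Square 9, 4: +9·2° lon, +4·1° lat → SW at lon 58°, lat -46°.
Subsquare w=22, a=0: +22·0.0833333° lon, +0·0.0416667° lat → SW at lon 59.8333°, lat -46°.
Cell spans 0.0833333° lon × 0.0416667° lat. Centre is SW corner plus half of each.
latitude -45.9792, longitude 59.8750.

-45.9792, 59.8750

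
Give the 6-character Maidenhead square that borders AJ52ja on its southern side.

Latitude subsquare a = 0; −1 → -1, wraps to 23 = x, carry into square.
Latitude square 2; −1 → 1.
The longitude characters are unchanged.

AJ51jx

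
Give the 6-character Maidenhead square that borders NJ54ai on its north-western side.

Longitude subsquare a = 0; −1 → -1, wraps to 23 = x, carry into square.
Longitude square 5; −1 → 4.
Latitude subsquare i = 8; +1 → 9 = j.

NJ44xj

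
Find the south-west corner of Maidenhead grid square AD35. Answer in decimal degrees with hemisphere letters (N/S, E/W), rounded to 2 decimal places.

55.00° S, 174.00° W

Field A=0, D=3: +0·20° lon, +3·10° lat → SW at lon -180°, lat -60°.
Square 3, 5: +3·2° lon, +5·1° lat → SW at lon -174°, lat -55°.
latitude 55.00° S, longitude 174.00° W.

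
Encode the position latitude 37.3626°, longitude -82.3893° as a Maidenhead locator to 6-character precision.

EM87ti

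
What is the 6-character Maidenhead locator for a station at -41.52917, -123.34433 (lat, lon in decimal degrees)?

Shift to the Maidenhead origin (180°W, 90°S): lon 56.6557, lat 48.4708.
Field: 56.6557/20 → 2 → C, 48.4708/10 → 4 → E; chars CE.
Square: 16.6557/2 → 8, 8.4708/1 → 8; chars 88.
Subsquare: 0.6557/0.0833333 → 7 → h, 0.4708/0.0416667 → 11 → l; chars hl.

CE88hl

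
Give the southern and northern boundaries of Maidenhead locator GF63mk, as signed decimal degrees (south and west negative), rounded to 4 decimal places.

Field G=6, F=5: +6·20° lon, +5·10° lat → SW at lon -60°, lat -40°.
Square 6, 3: +6·2° lon, +3·1° lat → SW at lon -48°, lat -37°.
Subsquare m=12, k=10: +12·0.0833333° lon, +10·0.0416667° lat → SW at lon -47°, lat -36.5833°.
Cell spans 0.0833333° lon × 0.0416667° lat.
south -36.5833, north -36.5417.

-36.5833, -36.5417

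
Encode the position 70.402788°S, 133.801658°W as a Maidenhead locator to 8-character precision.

Shift to the Maidenhead origin (180°W, 90°S): lon 46.19834, lat 19.59721.
Field (20°×10°, letters A–R): 46.19834/20 → 2 → C, 19.59721/10 → 1 → B; chars CB.
Square (2°×1°, digits 0–9): 6.19834/2 → 3, 9.59721/1 → 9; chars 39.
Subsquare (5′×2.5′, letters a–x): 0.19834/0.0833333 → 2 → c, 0.59721/0.0416667 → 14 → o; chars co.
Extended square (30″×15″, digits 0–9): 0.03168/0.00833333 → 3, 0.01388/0.00416667 → 3; chars 33.

CB39co33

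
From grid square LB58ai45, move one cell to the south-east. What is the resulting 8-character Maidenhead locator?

Longitude extended square 4; +1 → 5.
Latitude extended square 5; −1 → 4.

LB58ai54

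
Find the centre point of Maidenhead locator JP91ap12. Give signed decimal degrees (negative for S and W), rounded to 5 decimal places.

Field J=9, P=15: +9·20° lon, +15·10° lat → SW at lon 0°, lat 60°.
Square 9, 1: +9·2° lon, +1·1° lat → SW at lon 18°, lat 61°.
Subsquare a=0, p=15: +0·0.0833333° lon, +15·0.0416667° lat → SW at lon 18°, lat 61.625°.
Extended square 1, 2: +1·0.00833333° lon, +2·0.00416667° lat → SW at lon 18.0083°, lat 61.6333°.
Cell spans 0.00833333° lon × 0.00416667° lat. Centre is SW corner plus half of each.
latitude 61.63542, longitude 18.01250.

61.63542, 18.01250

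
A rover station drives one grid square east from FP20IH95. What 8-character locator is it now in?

FP20jh05

Longitude extended square 9; +1 → 10, wraps to 0, carry into subsquare.
Longitude subsquare i = 8; +1 → 9 = j.
The latitude characters are unchanged.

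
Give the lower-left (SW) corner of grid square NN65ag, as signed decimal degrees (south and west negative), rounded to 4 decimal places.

45.2500, 92.0000

Field N=13, N=13: +13·20° lon, +13·10° lat → SW at lon 80°, lat 40°.
Square 6, 5: +6·2° lon, +5·1° lat → SW at lon 92°, lat 45°.
Subsquare a=0, g=6: +0·0.0833333° lon, +6·0.0416667° lat → SW at lon 92°, lat 45.25°.
latitude 45.2500, longitude 92.0000.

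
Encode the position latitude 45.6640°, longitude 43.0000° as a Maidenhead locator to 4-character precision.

LN15

Add 180° to longitude and 90° to latitude: 223.00, 135.66.
Field (20°×10°, letters A–R): 223.00/20 → 11 → L, 135.66/10 → 13 → N; chars LN.
Square (2°×1°, digits 0–9): 3.00/2 → 1, 5.66/1 → 5; chars 15.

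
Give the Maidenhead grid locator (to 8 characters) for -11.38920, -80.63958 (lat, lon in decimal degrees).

Add 180° to longitude and 90° to latitude: 99.36042, 78.61080.
Field: lon ⌊99.36042/20⌋ = 4 → E; lat ⌊78.61080/10⌋ = 7 → H.
Square: lon ⌊19.36042/2⌋ = 9; lat ⌊8.61080/1⌋ = 8.
Subsquare: lon ⌊1.36042/0.0833333⌋ = 16 → q; lat ⌊0.61080/0.0416667⌋ = 14 → o.
Extended square: lon ⌊0.02709/0.00833333⌋ = 3; lat ⌊0.02747/0.00416667⌋ = 6.

EH98qo36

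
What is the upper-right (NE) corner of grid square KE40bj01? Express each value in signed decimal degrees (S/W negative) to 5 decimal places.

Field K=10, E=4: +10·20° lon, +4·10° lat → SW at lon 20°, lat -50°.
Square 4, 0: +4·2° lon, +0·1° lat → SW at lon 28°, lat -50°.
Subsquare b=1, j=9: +1·0.0833333° lon, +9·0.0416667° lat → SW at lon 28.0833°, lat -49.625°.
Extended square 0, 1: +0·0.00833333° lon, +1·0.00416667° lat → SW at lon 28.0833°, lat -49.6208°.
Cell spans 0.00833333° lon × 0.00416667° lat. NE corner is SW corner plus one full cell.
latitude -49.61667, longitude 28.09167.

-49.61667, 28.09167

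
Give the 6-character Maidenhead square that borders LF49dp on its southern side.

Latitude subsquare p = 15; −1 → 14 = o.
The longitude characters are unchanged.

LF49do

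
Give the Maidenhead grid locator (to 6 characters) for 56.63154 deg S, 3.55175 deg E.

Add 180° to longitude and 90° to latitude: 183.5517, 33.3685.
Field (20°×10°, letters A–R): lon ⌊183.5517/20⌋ = 9 → J; lat ⌊33.3685/10⌋ = 3 → D.
Square (2°×1°, digits 0–9): lon ⌊3.5517/2⌋ = 1; lat ⌊3.3685/1⌋ = 3.
Subsquare (5′×2.5′, letters a–x): lon ⌊1.5517/0.0833333⌋ = 18 → s; lat ⌊0.3685/0.0416667⌋ = 8 → i.

JD13si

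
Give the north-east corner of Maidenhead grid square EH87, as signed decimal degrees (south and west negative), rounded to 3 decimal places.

-12.000, -82.000

Field E=4, H=7: +4·20° lon, +7·10° lat → SW at lon -100°, lat -20°.
Square 8, 7: +8·2° lon, +7·1° lat → SW at lon -84°, lat -13°.
Cell spans 2° lon × 1° lat. NE corner is SW corner plus one full cell.
latitude -12.000, longitude -82.000.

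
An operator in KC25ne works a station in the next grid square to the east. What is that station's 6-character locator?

KC25oe

Longitude subsquare n = 13; +1 → 14 = o.
The latitude characters are unchanged.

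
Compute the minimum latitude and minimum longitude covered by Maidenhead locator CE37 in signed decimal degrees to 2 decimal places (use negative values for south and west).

Field C=2, E=4: +2·20° lon, +4·10° lat → SW at lon -140°, lat -50°.
Square 3, 7: +3·2° lon, +7·1° lat → SW at lon -134°, lat -43°.
latitude -43.00, longitude -134.00.

-43.00, -134.00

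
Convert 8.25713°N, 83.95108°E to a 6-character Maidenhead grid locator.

NJ18xg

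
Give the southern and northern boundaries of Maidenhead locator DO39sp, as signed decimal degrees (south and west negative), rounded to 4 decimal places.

Field D=3, O=14: +3·20° lon, +14·10° lat → SW at lon -120°, lat 50°.
Square 3, 9: +3·2° lon, +9·1° lat → SW at lon -114°, lat 59°.
Subsquare s=18, p=15: +18·0.0833333° lon, +15·0.0416667° lat → SW at lon -112.5°, lat 59.625°.
Cell spans 0.0833333° lon × 0.0416667° lat.
south 59.6250, north 59.6667.

59.6250, 59.6667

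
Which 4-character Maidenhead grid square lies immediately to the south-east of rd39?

Longitude square 3; +1 → 4.
Latitude square 9; −1 → 8.

RD48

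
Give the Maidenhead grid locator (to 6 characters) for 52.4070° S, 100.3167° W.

DD97uo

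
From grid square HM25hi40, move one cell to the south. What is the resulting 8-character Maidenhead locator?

Latitude extended square 0; −1 → -1, wraps to 9, carry into subsquare.
Latitude subsquare i = 8; −1 → 7 = h.
The longitude characters are unchanged.

HM25hh49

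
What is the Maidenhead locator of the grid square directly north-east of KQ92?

LQ03

Longitude square 9; +1 → 10, wraps to 0, carry into field.
Longitude field K = 10; +1 → 11 = L.
Latitude square 2; +1 → 3.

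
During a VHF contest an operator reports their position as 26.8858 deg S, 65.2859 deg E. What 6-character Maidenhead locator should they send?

Shift to the Maidenhead origin (180°W, 90°S): lon 245.2859, lat 63.1142.
Field (20°×10°, letters A–R): 245.2859/20 → 12 → M, 63.1142/10 → 6 → G; chars MG.
Square (2°×1°, digits 0–9): 5.2859/2 → 2, 3.1142/1 → 3; chars 23.
Subsquare (5′×2.5′, letters a–x): 1.2859/0.0833333 → 15 → p, 0.1142/0.0416667 → 2 → c; chars pc.

MG23pc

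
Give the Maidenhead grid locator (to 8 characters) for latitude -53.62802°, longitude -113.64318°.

Add 180° to longitude and 90° to latitude: 66.35682, 36.37198.
Field: 66.35682/20 → 3 → D, 36.37198/10 → 3 → D; chars DD.
Square: 6.35682/2 → 3, 6.37198/1 → 6; chars 36.
Subsquare: 0.35682/0.0833333 → 4 → e, 0.37198/0.0416667 → 8 → i; chars ei.
Extended square: 0.02349/0.00833333 → 2, 0.03865/0.00416667 → 9; chars 29.

DD36ei29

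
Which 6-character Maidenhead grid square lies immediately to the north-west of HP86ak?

HP76xl

Longitude subsquare a = 0; −1 → -1, wraps to 23 = x, carry into square.
Longitude square 8; −1 → 7.
Latitude subsquare k = 10; +1 → 11 = l.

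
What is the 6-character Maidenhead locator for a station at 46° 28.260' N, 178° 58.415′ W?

AN06ml

Add 180° to longitude and 90° to latitude: 1.0264, 136.4710.
Field: lon ⌊1.0264/20⌋ = 0 → A; lat ⌊136.4710/10⌋ = 13 → N.
Square: lon ⌊1.0264/2⌋ = 0; lat ⌊6.4710/1⌋ = 6.
Subsquare: lon ⌊1.0264/0.0833333⌋ = 12 → m; lat ⌊0.4710/0.0416667⌋ = 11 → l.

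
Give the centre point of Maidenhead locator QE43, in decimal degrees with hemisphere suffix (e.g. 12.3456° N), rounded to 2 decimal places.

46.50° S, 149.00° E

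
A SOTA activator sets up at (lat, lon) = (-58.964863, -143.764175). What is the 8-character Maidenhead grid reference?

Offset from 180°W / 90°S: lon 36.23583°, lat 31.03514°.
Field (20°×10°, letters A–R): lon ⌊36.23583/20⌋ = 1 → B; lat ⌊31.03514/10⌋ = 3 → D.
Square (2°×1°, digits 0–9): lon ⌊16.23583/2⌋ = 8; lat ⌊1.03514/1⌋ = 1.
Subsquare (5′×2.5′, letters a–x): lon ⌊0.23583/0.0833333⌋ = 2 → c; lat ⌊0.03514/0.0416667⌋ = 0 → a.
Extended square (30″×15″, digits 0–9): lon ⌊0.06916/0.00833333⌋ = 8; lat ⌊0.03514/0.00416667⌋ = 8.

BD81ca88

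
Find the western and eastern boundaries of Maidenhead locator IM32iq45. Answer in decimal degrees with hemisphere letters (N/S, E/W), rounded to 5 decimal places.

Field I=8, M=12: +8·20° lon, +12·10° lat → SW at lon -20°, lat 30°.
Square 3, 2: +3·2° lon, +2·1° lat → SW at lon -14°, lat 32°.
Subsquare i=8, q=16: +8·0.0833333° lon, +16·0.0416667° lat → SW at lon -13.3333°, lat 32.6667°.
Extended square 4, 5: +4·0.00833333° lon, +5·0.00416667° lat → SW at lon -13.3°, lat 32.6875°.
Cell spans 0.00833333° lon × 0.00416667° lat.
west 13.30000° W, east 13.29167° W.

13.30000° W, 13.29167° W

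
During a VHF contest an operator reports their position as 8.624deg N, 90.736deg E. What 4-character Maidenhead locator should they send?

Offset from 180°W / 90°S: lon 270.74°, lat 98.62°.
Field: 270.74/20 → 13 → N, 98.62/10 → 9 → J; chars NJ.
Square: 10.74/2 → 5, 8.62/1 → 8; chars 58.

NJ58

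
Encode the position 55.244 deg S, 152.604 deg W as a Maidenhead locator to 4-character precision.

BD34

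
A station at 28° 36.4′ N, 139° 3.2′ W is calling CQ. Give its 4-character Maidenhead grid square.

CL08

Add 180° to longitude and 90° to latitude: 40.95, 118.61.
Field: 40.95/20 → 2 → C, 118.61/10 → 11 → L; chars CL.
Square: 0.95/2 → 0, 8.61/1 → 8; chars 08.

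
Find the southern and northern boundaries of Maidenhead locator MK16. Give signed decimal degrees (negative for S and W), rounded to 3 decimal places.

16.000, 17.000

Field M=12, K=10: +12·20° lon, +10·10° lat → SW at lon 60°, lat 10°.
Square 1, 6: +1·2° lon, +6·1° lat → SW at lon 62°, lat 16°.
Cell spans 2° lon × 1° lat.
south 16.000, north 17.000.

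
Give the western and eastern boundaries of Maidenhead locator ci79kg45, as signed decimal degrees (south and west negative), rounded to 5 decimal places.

Field C=2, I=8: +2·20° lon, +8·10° lat → SW at lon -140°, lat -10°.
Square 7, 9: +7·2° lon, +9·1° lat → SW at lon -126°, lat -1°.
Subsquare k=10, g=6: +10·0.0833333° lon, +6·0.0416667° lat → SW at lon -125.167°, lat -0.75°.
Extended square 4, 5: +4·0.00833333° lon, +5·0.00416667° lat → SW at lon -125.133°, lat -0.729167°.
Cell spans 0.00833333° lon × 0.00416667° lat.
west -125.13333, east -125.12500.

-125.13333, -125.12500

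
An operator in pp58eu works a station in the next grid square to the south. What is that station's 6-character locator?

PP58et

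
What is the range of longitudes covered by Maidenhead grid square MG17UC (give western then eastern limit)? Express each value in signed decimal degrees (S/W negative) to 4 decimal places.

Field M=12, G=6: +12·20° lon, +6·10° lat → SW at lon 60°, lat -30°.
Square 1, 7: +1·2° lon, +7·1° lat → SW at lon 62°, lat -23°.
Subsquare u=20, c=2: +20·0.0833333° lon, +2·0.0416667° lat → SW at lon 63.6667°, lat -22.9167°.
Cell spans 0.0833333° lon × 0.0416667° lat.
west 63.6667, east 63.7500.

63.6667, 63.7500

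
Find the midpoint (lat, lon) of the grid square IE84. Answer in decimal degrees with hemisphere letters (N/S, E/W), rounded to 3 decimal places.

Field I=8, E=4: +8·20° lon, +4·10° lat → SW at lon -20°, lat -50°.
Square 8, 4: +8·2° lon, +4·1° lat → SW at lon -4°, lat -46°.
Cell spans 2° lon × 1° lat. Centre is SW corner plus half of each.
latitude 45.500° S, longitude 3.000° W.

45.500° S, 3.000° W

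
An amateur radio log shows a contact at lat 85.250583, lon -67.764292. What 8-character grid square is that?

FR65cg80

Offset from 180°W / 90°S: lon 112.23571°, lat 175.25058°.
Field: 112.23571/20 → 5 → F, 175.25058/10 → 17 → R; chars FR.
Square: 12.23571/2 → 6, 5.25058/1 → 5; chars 65.
Subsquare: 0.23571/0.0833333 → 2 → c, 0.25058/0.0416667 → 6 → g; chars cg.
Extended square: 0.06904/0.00833333 → 8, 0.00058/0.00416667 → 0; chars 80.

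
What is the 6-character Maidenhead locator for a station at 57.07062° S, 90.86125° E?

ND52kw

Shift to the Maidenhead origin (180°W, 90°S): lon 270.8612, lat 32.9294.
Field (20°×10°, letters A–R): 270.8612/20 → 13 → N, 32.9294/10 → 3 → D; chars ND.
Square (2°×1°, digits 0–9): 10.8612/2 → 5, 2.9294/1 → 2; chars 52.
Subsquare (5′×2.5′, letters a–x): 0.8612/0.0833333 → 10 → k, 0.9294/0.0416667 → 22 → w; chars kw.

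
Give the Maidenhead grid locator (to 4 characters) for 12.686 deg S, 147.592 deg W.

BH67

Shift to the Maidenhead origin (180°W, 90°S): lon 32.41, lat 77.31.
Field: 32.41/20 → 1 → B, 77.31/10 → 7 → H; chars BH.
Square: 12.41/2 → 6, 7.31/1 → 7; chars 67.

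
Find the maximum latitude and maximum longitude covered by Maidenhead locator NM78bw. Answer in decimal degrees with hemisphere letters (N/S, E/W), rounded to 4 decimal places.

Field N=13, M=12: +13·20° lon, +12·10° lat → SW at lon 80°, lat 30°.
Square 7, 8: +7·2° lon, +8·1° lat → SW at lon 94°, lat 38°.
Subsquare b=1, w=22: +1·0.0833333° lon, +22·0.0416667° lat → SW at lon 94.0833°, lat 38.9167°.
Cell spans 0.0833333° lon × 0.0416667° lat. NE corner is SW corner plus one full cell.
latitude 38.9583° N, longitude 94.1667° E.

38.9583° N, 94.1667° E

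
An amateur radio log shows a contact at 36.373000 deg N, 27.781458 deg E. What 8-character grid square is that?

KM36vi39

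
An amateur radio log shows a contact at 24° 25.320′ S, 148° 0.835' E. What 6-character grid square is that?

QG45an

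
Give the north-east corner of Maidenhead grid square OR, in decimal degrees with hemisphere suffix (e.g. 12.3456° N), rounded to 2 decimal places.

90.00° N, 120.00° E

Field O=14, R=17: +14·20° lon, +17·10° lat → SW at lon 100°, lat 80°.
Cell spans 20° lon × 10° lat. NE corner is SW corner plus one full cell.
latitude 90.00° N, longitude 120.00° E.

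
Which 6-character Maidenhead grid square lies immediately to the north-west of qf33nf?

QF33mg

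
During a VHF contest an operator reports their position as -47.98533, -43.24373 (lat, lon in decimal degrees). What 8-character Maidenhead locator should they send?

GE82ja03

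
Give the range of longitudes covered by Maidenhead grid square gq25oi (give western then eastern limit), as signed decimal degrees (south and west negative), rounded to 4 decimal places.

Field G=6, Q=16: +6·20° lon, +16·10° lat → SW at lon -60°, lat 70°.
Square 2, 5: +2·2° lon, +5·1° lat → SW at lon -56°, lat 75°.
Subsquare o=14, i=8: +14·0.0833333° lon, +8·0.0416667° lat → SW at lon -54.8333°, lat 75.3333°.
Cell spans 0.0833333° lon × 0.0416667° lat.
west -54.8333, east -54.7500.

-54.8333, -54.7500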